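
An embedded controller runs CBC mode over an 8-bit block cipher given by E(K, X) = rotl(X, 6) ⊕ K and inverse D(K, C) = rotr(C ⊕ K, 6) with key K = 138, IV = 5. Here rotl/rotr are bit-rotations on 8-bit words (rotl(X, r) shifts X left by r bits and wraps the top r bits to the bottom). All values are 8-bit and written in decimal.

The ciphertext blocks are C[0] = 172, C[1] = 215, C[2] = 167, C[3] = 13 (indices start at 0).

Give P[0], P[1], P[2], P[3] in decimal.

P[0] = 157, P[1] = 217, P[2] = 99, P[3] = 185

CBC decryption: P_i = D(K, C_i) ⊕ C_{i−1}, with C_{−1} = IV.
P[0]: D(K, 172) = 152; 152 ⊕ 5 = 157.
P[1]: D(K, 215) = 117; 117 ⊕ 172 = 217.
P[2]: D(K, 167) = 180; 180 ⊕ 215 = 99.
P[3]: D(K, 13) = 30; 30 ⊕ 167 = 185.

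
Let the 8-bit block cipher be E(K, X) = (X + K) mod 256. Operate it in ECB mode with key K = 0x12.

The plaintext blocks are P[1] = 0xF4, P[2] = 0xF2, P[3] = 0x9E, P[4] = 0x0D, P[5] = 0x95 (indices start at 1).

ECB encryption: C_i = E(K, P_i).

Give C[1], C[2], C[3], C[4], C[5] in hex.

C[1] = 0x06, C[2] = 0x04, C[3] = 0xB0, C[4] = 0x1F, C[5] = 0xA7

C[1]: E(K, 0xF4) = 0x06.
C[2]: E(K, 0xF2) = 0x04.
C[3]: E(K, 0x9E) = 0xB0.
C[4]: E(K, 0x0D) = 0x1F.
C[5]: E(K, 0x95) = 0xA7.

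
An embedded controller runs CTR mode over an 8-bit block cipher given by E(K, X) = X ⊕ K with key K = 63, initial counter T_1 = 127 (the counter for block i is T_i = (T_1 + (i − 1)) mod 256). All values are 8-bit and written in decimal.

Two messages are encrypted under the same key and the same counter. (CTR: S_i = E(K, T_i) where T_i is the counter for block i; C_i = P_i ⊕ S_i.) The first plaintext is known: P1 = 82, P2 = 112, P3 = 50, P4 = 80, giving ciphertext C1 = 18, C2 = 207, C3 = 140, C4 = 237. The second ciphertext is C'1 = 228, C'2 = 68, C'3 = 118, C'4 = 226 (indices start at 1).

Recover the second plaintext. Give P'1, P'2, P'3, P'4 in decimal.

P'1 = 164, P'2 = 251, P'3 = 200, P'4 = 95

In CTR with a reused counter, both messages share the same keystream S_i, so C_i ⊕ C'_i = P_i ⊕ P'_i and thus P'_i = P_i ⊕ C_i ⊕ C'_i.
P'1: 82 ⊕ 18 ⊕ 228 = 164.
P'2: 112 ⊕ 207 ⊕ 68 = 251.
P'3: 50 ⊕ 140 ⊕ 118 = 200.
P'4: 80 ⊕ 237 ⊕ 226 = 95.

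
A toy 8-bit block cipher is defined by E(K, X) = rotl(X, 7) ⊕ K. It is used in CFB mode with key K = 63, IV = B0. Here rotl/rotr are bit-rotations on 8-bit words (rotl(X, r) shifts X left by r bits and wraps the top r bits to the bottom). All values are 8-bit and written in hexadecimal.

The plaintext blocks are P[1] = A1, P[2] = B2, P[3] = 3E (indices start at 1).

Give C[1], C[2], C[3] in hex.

C[1] = 9A, C[2] = 9C, C[3] = 13

CFB encryption: C_i = P_i ⊕ E(K, C_{i−1}), with C_{0} = IV.
C[1]: E(K, B0) = 3B; A1 ⊕ 3B = 9A.
C[2]: E(K, 9A) = 2E; B2 ⊕ 2E = 9C.
C[3]: E(K, 9C) = 2D; 3E ⊕ 2D = 13.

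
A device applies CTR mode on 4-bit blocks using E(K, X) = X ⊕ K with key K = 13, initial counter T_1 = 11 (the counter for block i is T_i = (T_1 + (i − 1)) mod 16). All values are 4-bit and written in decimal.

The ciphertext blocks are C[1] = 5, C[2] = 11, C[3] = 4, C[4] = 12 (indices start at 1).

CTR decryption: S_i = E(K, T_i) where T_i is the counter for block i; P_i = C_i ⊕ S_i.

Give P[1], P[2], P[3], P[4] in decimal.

P[1]: T = 11, S = E(K, T) = 6; 5 ⊕ 6 = 3.
P[2]: T = 12, S = E(K, T) = 1; 11 ⊕ 1 = 10.
P[3]: T = 13, S = E(K, T) = 0; 4 ⊕ 0 = 4.
P[4]: T = 14, S = E(K, T) = 3; 12 ⊕ 3 = 15.

P[1] = 3, P[2] = 10, P[3] = 4, P[4] = 15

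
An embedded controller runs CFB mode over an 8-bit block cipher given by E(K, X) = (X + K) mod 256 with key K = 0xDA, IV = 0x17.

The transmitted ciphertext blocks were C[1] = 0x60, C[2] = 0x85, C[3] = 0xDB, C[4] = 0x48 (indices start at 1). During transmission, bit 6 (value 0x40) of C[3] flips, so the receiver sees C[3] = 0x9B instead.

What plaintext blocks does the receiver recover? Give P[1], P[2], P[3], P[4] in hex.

CFB decryption: P_i = C_i ⊕ E(K, C_{i−1}), with C_{0} = IV.
Only C[3] changed, to 0x9B. In CFB, a change in C_i flips the same bit in P_i and garbles P_{i+1}. Decrypting the received ciphertext:
P[1]: E(K, 0x17) = 0xF1; 0x60 ⊕ 0xF1 = 0x91.
P[2]: E(K, 0x60) = 0x3A; 0x85 ⊕ 0x3A = 0xBF.
P[3]: E(K, 0x85) = 0x5F; 0x9B ⊕ 0x5F = 0xC4.
P[4]: E(K, 0x9B) = 0x75; 0x48 ⊕ 0x75 = 0x3D.
Blocks that differ from the original plaintext: P[3], P[4].

P[1] = 0x91, P[2] = 0xBF, P[3] = 0xC4, P[4] = 0x3D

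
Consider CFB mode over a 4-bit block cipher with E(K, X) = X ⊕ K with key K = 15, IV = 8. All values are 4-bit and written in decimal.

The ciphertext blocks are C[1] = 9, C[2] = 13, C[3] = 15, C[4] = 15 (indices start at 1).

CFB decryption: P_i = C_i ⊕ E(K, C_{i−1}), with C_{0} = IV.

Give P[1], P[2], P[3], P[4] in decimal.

P[1]: E(K, 8) = 7; 9 ⊕ 7 = 14.
P[2]: E(K, 9) = 6; 13 ⊕ 6 = 11.
P[3]: E(K, 13) = 2; 15 ⊕ 2 = 13.
P[4]: E(K, 15) = 0; 15 ⊕ 0 = 15.

P[1] = 14, P[2] = 11, P[3] = 13, P[4] = 15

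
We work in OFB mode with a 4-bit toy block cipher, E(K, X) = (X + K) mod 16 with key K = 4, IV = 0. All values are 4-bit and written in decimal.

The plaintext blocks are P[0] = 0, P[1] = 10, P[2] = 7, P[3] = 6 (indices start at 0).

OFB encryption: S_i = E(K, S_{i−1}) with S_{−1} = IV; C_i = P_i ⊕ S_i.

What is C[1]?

C[1] = 2

C[0]: S = E(K, 0) = 4; 0 ⊕ 4 = 4.
C[1]: S = E(K, 4) = 8; 10 ⊕ 8 = 2.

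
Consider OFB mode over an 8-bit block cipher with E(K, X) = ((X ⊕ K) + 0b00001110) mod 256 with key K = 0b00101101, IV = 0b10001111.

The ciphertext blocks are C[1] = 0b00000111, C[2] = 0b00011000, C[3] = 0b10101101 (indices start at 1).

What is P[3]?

P[3] = 0b00111001

OFB decryption: S_i = E(K, S_{i−1}) with S_{0} = IV; P_i = C_i ⊕ S_i.
P[1]: S = E(K, 0b10001111) = 0b10110000; 0b00000111 ⊕ 0b10110000 = 0b10110111.
P[2]: S = E(K, 0b10110000) = 0b10101011; 0b00011000 ⊕ 0b10101011 = 0b10110011.
P[3]: S = E(K, 0b10101011) = 0b10010100; 0b10101101 ⊕ 0b10010100 = 0b00111001.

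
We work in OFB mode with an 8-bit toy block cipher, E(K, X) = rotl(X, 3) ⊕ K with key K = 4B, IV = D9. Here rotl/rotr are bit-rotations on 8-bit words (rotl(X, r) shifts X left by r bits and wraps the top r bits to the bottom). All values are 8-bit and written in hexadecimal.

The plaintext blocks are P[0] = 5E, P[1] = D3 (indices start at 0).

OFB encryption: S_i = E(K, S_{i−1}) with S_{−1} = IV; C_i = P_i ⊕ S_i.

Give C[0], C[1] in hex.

C[0] = DB, C[1] = B4

C[0]: S = E(K, D9) = 85; 5E ⊕ 85 = DB.
C[1]: S = E(K, 85) = 67; D3 ⊕ 67 = B4.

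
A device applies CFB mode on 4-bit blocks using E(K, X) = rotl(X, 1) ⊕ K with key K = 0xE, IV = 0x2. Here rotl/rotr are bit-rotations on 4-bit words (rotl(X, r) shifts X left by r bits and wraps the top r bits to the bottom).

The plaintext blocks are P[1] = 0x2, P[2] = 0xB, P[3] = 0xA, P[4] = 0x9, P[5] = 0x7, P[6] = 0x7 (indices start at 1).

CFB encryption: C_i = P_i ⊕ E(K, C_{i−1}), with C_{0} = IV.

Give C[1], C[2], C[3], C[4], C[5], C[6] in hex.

C[1] = 0x8, C[2] = 0x4, C[3] = 0xC, C[4] = 0xE, C[5] = 0x4, C[6] = 0x1

C[1]: E(K, 0x2) = 0xA; 0x2 ⊕ 0xA = 0x8.
C[2]: E(K, 0x8) = 0xF; 0xB ⊕ 0xF = 0x4.
C[3]: E(K, 0x4) = 0x6; 0xA ⊕ 0x6 = 0xC.
C[4]: E(K, 0xC) = 0x7; 0x9 ⊕ 0x7 = 0xE.
C[5]: E(K, 0xE) = 0x3; 0x7 ⊕ 0x3 = 0x4.
C[6]: E(K, 0x4) = 0x6; 0x7 ⊕ 0x6 = 0x1.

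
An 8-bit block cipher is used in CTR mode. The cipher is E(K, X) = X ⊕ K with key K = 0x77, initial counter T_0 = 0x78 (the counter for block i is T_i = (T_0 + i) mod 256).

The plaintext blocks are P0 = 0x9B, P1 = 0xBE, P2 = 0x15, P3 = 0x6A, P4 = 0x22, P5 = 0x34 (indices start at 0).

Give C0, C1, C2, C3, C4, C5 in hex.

C0 = 0x94, C1 = 0xB0, C2 = 0x18, C3 = 0x66, C4 = 0x29, C5 = 0x3E

CTR encryption: S_i = E(K, T_i) where T_i is the counter for block i; C_i = P_i ⊕ S_i.
C0: T = 0x78, S = E(K, T) = 0x0F; 0x9B ⊕ 0x0F = 0x94.
C1: T = 0x79, S = E(K, T) = 0x0E; 0xBE ⊕ 0x0E = 0xB0.
C2: T = 0x7A, S = E(K, T) = 0x0D; 0x15 ⊕ 0x0D = 0x18.
C3: T = 0x7B, S = E(K, T) = 0x0C; 0x6A ⊕ 0x0C = 0x66.
C4: T = 0x7C, S = E(K, T) = 0x0B; 0x22 ⊕ 0x0B = 0x29.
C5: T = 0x7D, S = E(K, T) = 0x0A; 0x34 ⊕ 0x0A = 0x3E.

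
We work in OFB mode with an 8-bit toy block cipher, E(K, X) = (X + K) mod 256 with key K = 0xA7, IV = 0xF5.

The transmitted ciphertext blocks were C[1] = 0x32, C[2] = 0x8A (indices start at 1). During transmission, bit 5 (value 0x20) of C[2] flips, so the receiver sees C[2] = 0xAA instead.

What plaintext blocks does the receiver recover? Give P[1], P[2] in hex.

OFB decryption: S_i = E(K, S_{i−1}) with S_{0} = IV; P_i = C_i ⊕ S_i.
Only C[2] changed, to 0xAA. In OFB, a change in C_i flips the same bit in P_i only; the keystream is unaffected. Decrypting the received ciphertext:
P[1]: S = E(K, 0xF5) = 0x9C; 0x32 ⊕ 0x9C = 0xAE.
P[2]: S = E(K, 0x9C) = 0x43; 0xAA ⊕ 0x43 = 0xE9.
Blocks that differ from the original plaintext: P[2].

P[1] = 0xAE, P[2] = 0xE9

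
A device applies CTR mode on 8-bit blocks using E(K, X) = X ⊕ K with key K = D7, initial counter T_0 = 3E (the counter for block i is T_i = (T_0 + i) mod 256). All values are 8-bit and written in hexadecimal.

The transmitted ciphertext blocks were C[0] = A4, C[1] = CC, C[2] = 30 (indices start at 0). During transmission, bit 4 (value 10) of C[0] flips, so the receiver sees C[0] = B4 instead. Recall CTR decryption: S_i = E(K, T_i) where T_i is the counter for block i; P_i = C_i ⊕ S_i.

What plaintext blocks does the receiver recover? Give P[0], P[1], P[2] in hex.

P[0] = 5D, P[1] = 24, P[2] = A7

Only C[0] changed, to B4. In CTR, a change in C_i flips the same bit in P_i only; the keystream is unaffected. Decrypting the received ciphertext:
P[0]: T = 3E, S = E(K, T) = E9; B4 ⊕ E9 = 5D.
P[1]: T = 3F, S = E(K, T) = E8; CC ⊕ E8 = 24.
P[2]: T = 40, S = E(K, T) = 97; 30 ⊕ 97 = A7.
Blocks that differ from the original plaintext: P[0].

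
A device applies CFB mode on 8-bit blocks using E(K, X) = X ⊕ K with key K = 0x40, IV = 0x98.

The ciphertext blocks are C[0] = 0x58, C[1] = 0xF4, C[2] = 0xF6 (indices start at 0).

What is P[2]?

P[2] = 0x42

CFB decryption: P_i = C_i ⊕ E(K, C_{i−1}), with C_{−1} = IV.
P[2]: E(K, 0xF4) = 0xB4; 0xF6 ⊕ 0xB4 = 0x42.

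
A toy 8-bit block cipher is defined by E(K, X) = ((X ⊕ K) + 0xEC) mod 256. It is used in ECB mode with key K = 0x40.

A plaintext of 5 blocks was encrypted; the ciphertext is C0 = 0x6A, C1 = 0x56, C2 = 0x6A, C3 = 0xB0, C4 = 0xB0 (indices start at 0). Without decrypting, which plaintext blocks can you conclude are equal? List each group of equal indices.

ECB encrypts each block independently with the same key, so equal ciphertext blocks imply equal plaintext blocks.
C0 = C2 = 0x6A, so P0 = P2.
C3 = C4 = 0xB0, so P3 = P4.

P0 = P2; P3 = P4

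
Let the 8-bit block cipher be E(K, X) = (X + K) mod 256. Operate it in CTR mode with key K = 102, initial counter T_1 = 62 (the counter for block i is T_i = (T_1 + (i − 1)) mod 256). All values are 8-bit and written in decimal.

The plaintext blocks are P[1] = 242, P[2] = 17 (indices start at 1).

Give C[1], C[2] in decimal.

C[1] = 86, C[2] = 180

CTR encryption: S_i = E(K, T_i) where T_i is the counter for block i; C_i = P_i ⊕ S_i.
C[1]: T = 62, S = E(K, T) = 164; 242 ⊕ 164 = 86.
C[2]: T = 63, S = E(K, T) = 165; 17 ⊕ 165 = 180.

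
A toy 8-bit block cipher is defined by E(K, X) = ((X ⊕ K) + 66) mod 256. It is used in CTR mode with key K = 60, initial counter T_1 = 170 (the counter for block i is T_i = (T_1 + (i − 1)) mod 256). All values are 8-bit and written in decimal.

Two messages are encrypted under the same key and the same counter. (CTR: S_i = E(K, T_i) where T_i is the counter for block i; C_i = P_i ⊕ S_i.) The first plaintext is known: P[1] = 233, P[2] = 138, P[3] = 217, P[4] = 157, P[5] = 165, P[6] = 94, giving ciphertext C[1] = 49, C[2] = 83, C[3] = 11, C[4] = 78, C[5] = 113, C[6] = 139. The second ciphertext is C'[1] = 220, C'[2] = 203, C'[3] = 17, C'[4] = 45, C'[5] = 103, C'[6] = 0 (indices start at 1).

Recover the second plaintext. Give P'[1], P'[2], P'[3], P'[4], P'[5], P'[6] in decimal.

P'[1] = 4, P'[2] = 18, P'[3] = 195, P'[4] = 254, P'[5] = 179, P'[6] = 213

In CTR with a reused counter, both messages share the same keystream S_i, so C_i ⊕ C'_i = P_i ⊕ P'_i and thus P'_i = P_i ⊕ C_i ⊕ C'_i.
P'[1]: 233 ⊕ 49 ⊕ 220 = 4.
P'[2]: 138 ⊕ 83 ⊕ 203 = 18.
P'[3]: 217 ⊕ 11 ⊕ 17 = 195.
P'[4]: 157 ⊕ 78 ⊕ 45 = 254.
P'[5]: 165 ⊕ 113 ⊕ 103 = 179.
P'[6]: 94 ⊕ 139 ⊕ 0 = 213.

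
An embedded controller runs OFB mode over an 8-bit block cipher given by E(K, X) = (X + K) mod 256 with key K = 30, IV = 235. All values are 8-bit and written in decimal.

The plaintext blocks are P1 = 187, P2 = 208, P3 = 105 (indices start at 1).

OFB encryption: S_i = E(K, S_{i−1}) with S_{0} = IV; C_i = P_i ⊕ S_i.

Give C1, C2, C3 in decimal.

C1: S = E(K, 235) = 9; 187 ⊕ 9 = 178.
C2: S = E(K, 9) = 39; 208 ⊕ 39 = 247.
C3: S = E(K, 39) = 69; 105 ⊕ 69 = 44.

C1 = 178, C2 = 247, C3 = 44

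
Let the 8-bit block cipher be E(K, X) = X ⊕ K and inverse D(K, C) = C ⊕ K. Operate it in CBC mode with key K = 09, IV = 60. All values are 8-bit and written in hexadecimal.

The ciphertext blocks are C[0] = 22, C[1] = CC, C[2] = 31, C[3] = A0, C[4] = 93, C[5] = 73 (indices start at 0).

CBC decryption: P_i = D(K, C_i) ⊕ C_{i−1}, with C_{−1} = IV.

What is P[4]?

P[4] = 3A

P[4]: D(K, 93) = 9A; 9A ⊕ A0 = 3A.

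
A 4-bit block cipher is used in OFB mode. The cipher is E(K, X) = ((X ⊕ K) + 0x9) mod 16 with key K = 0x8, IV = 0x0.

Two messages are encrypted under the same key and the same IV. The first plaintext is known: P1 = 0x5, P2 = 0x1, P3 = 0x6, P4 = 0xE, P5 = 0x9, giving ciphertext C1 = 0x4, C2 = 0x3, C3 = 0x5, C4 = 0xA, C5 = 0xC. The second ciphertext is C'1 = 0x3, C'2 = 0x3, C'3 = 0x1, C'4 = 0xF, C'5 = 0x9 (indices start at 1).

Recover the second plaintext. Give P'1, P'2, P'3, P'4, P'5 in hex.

In OFB with a reused IV, both messages share the same keystream S_i, so C_i ⊕ C'_i = P_i ⊕ P'_i and thus P'_i = P_i ⊕ C_i ⊕ C'_i.
P'1: 0x5 ⊕ 0x4 ⊕ 0x3 = 0x2.
P'2: 0x1 ⊕ 0x3 ⊕ 0x3 = 0x1.
P'3: 0x6 ⊕ 0x5 ⊕ 0x1 = 0x2.
P'4: 0xE ⊕ 0xA ⊕ 0xF = 0xB.
P'5: 0x9 ⊕ 0xC ⊕ 0x9 = 0xC.

P'1 = 0x2, P'2 = 0x1, P'3 = 0x2, P'4 = 0xB, P'5 = 0xC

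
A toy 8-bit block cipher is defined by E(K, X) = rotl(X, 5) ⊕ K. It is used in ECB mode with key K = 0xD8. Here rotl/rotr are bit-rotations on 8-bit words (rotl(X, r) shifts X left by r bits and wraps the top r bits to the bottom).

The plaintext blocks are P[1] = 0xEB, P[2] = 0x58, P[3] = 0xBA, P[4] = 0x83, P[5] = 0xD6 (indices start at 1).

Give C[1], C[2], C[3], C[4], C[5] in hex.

C[1] = 0xA5, C[2] = 0xD3, C[3] = 0x8F, C[4] = 0xA8, C[5] = 0x02

ECB encryption: C_i = E(K, P_i).
C[1]: E(K, 0xEB) = 0xA5.
C[2]: E(K, 0x58) = 0xD3.
C[3]: E(K, 0xBA) = 0x8F.
C[4]: E(K, 0x83) = 0xA8.
C[5]: E(K, 0xD6) = 0x02.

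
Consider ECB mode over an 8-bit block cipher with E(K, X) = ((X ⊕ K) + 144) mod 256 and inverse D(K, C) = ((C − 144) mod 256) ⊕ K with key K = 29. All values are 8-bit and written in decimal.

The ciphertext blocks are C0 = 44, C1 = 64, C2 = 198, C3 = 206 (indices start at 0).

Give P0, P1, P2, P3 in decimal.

P0 = 129, P1 = 173, P2 = 43, P3 = 35

ECB decryption: P_i = D(K, C_i).
P0: D(K, 44) = 129.
P1: D(K, 64) = 173.
P2: D(K, 198) = 43.
P3: D(K, 206) = 35.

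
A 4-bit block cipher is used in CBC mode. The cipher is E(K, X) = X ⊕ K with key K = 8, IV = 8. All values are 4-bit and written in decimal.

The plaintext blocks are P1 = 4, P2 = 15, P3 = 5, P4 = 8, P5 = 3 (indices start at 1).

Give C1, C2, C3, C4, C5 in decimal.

CBC encryption: C_i = E(K, P_i ⊕ C_{i−1}), with C_{0} = IV.
C1: P1 ⊕ 8 = 12; E(K, 12) = 4.
C2: P2 ⊕ 4 = 11; E(K, 11) = 3.
C3: P3 ⊕ 3 = 6; E(K, 6) = 14.
C4: P4 ⊕ 14 = 6; E(K, 6) = 14.
C5: P5 ⊕ 14 = 13; E(K, 13) = 5.

C1 = 4, C2 = 3, C3 = 14, C4 = 14, C5 = 5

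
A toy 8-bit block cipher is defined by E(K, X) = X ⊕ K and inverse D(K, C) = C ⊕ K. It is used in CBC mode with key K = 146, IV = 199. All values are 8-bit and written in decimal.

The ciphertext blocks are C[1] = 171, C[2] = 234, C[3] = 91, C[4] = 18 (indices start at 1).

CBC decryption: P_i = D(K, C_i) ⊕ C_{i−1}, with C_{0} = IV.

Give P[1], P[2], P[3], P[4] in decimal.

P[1] = 254, P[2] = 211, P[3] = 35, P[4] = 219

P[1]: D(K, 171) = 57; 57 ⊕ 199 = 254.
P[2]: D(K, 234) = 120; 120 ⊕ 171 = 211.
P[3]: D(K, 91) = 201; 201 ⊕ 234 = 35.
P[4]: D(K, 18) = 128; 128 ⊕ 91 = 219.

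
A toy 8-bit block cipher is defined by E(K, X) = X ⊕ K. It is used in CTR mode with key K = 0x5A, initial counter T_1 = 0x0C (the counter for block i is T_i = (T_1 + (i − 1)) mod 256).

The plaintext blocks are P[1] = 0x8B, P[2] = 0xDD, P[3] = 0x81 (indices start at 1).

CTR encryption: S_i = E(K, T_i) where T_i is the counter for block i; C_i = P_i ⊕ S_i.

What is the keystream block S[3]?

C[1]: T = 0x0C, S = E(K, T) = 0x56; 0x8B ⊕ 0x56 = 0xDD.
C[2]: T = 0x0D, S = E(K, T) = 0x57; 0xDD ⊕ 0x57 = 0x8A.
C[3]: T = 0x0E, S = E(K, T) = 0x54; 0x81 ⊕ 0x54 = 0xD5.
So S[3] = 0x54.

0x54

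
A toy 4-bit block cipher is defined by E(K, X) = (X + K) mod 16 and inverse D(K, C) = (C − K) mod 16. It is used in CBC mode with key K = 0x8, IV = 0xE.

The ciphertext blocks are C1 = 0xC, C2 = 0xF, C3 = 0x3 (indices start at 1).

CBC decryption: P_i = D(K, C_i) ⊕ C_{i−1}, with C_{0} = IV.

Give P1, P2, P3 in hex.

P1: D(K, 0xC) = 0x4; 0x4 ⊕ 0xE = 0xA.
P2: D(K, 0xF) = 0x7; 0x7 ⊕ 0xC = 0xB.
P3: D(K, 0x3) = 0xB; 0xB ⊕ 0xF = 0x4.

P1 = 0xA, P2 = 0xB, P3 = 0x4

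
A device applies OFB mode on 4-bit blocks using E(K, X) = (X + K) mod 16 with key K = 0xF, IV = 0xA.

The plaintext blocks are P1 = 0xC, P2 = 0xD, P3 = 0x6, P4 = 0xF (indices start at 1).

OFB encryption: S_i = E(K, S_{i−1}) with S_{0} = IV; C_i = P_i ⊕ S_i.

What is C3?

C1: S = E(K, 0xA) = 0x9; 0xC ⊕ 0x9 = 0x5.
C2: S = E(K, 0x9) = 0x8; 0xD ⊕ 0x8 = 0x5.
C3: S = E(K, 0x8) = 0x7; 0x6 ⊕ 0x7 = 0x1.

C3 = 0x1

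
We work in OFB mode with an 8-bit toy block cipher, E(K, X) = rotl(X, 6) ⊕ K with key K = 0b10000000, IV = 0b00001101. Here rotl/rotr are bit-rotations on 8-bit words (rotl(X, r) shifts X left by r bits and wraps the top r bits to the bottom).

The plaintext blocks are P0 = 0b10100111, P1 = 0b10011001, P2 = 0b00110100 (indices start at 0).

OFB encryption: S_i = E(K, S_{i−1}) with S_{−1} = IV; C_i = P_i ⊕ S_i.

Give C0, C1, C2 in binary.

C0: S = E(K, 0b00001101) = 0b11000011; 0b10100111 ⊕ 0b11000011 = 0b01100100.
C1: S = E(K, 0b11000011) = 0b01110000; 0b10011001 ⊕ 0b01110000 = 0b11101001.
C2: S = E(K, 0b01110000) = 0b10011100; 0b00110100 ⊕ 0b10011100 = 0b10101000.

C0 = 0b01100100, C1 = 0b11101001, C2 = 0b10101000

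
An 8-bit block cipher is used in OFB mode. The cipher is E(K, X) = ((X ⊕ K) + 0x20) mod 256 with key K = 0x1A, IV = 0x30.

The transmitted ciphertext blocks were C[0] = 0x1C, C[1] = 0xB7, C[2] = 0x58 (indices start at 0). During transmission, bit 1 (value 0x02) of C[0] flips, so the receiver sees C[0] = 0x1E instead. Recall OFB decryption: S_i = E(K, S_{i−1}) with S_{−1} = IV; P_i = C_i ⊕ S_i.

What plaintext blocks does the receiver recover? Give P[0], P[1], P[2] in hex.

Only C[0] changed, to 0x1E. In OFB, a change in C_i flips the same bit in P_i only; the keystream is unaffected. Decrypting the received ciphertext:
P[0]: S = E(K, 0x30) = 0x4A; 0x1E ⊕ 0x4A = 0x54.
P[1]: S = E(K, 0x4A) = 0x70; 0xB7 ⊕ 0x70 = 0xC7.
P[2]: S = E(K, 0x70) = 0x8A; 0x58 ⊕ 0x8A = 0xD2.
Blocks that differ from the original plaintext: P[0].

P[0] = 0x54, P[1] = 0xC7, P[2] = 0xD2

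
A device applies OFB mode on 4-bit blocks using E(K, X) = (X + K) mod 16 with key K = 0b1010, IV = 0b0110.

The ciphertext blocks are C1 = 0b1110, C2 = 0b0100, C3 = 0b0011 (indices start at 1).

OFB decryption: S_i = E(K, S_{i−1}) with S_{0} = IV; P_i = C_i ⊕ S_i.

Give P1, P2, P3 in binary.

P1: S = E(K, 0b0110) = 0b0000; 0b1110 ⊕ 0b0000 = 0b1110.
P2: S = E(K, 0b0000) = 0b1010; 0b0100 ⊕ 0b1010 = 0b1110.
P3: S = E(K, 0b1010) = 0b0100; 0b0011 ⊕ 0b0100 = 0b0111.

P1 = 0b1110, P2 = 0b1110, P3 = 0b0111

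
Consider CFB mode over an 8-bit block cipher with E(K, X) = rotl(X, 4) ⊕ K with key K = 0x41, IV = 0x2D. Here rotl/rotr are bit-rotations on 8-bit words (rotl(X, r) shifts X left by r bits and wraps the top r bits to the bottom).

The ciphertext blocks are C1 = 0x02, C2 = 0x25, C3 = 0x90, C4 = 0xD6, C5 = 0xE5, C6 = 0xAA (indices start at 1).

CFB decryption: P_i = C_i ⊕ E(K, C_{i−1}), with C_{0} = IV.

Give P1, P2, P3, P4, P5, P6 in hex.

P1 = 0x91, P2 = 0x44, P3 = 0x83, P4 = 0x9E, P5 = 0xC9, P6 = 0xB5

P1: E(K, 0x2D) = 0x93; 0x02 ⊕ 0x93 = 0x91.
P2: E(K, 0x02) = 0x61; 0x25 ⊕ 0x61 = 0x44.
P3: E(K, 0x25) = 0x13; 0x90 ⊕ 0x13 = 0x83.
P4: E(K, 0x90) = 0x48; 0xD6 ⊕ 0x48 = 0x9E.
P5: E(K, 0xD6) = 0x2C; 0xE5 ⊕ 0x2C = 0xC9.
P6: E(K, 0xE5) = 0x1F; 0xAA ⊕ 0x1F = 0xB5.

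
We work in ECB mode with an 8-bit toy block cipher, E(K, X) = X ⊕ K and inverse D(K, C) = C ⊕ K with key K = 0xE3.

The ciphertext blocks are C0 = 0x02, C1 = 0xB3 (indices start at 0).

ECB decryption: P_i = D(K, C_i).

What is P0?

P0 = 0xE1

P0: D(K, 0x02) = 0xE1.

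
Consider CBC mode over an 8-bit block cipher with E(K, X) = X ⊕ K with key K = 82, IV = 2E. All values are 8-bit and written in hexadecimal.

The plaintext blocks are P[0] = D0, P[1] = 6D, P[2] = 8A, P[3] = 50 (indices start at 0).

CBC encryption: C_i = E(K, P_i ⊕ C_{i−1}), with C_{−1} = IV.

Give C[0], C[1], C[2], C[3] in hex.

C[0]: P[0] ⊕ 2E = FE; E(K, FE) = 7C.
C[1]: P[1] ⊕ 7C = 11; E(K, 11) = 93.
C[2]: P[2] ⊕ 93 = 19; E(K, 19) = 9B.
C[3]: P[3] ⊕ 9B = CB; E(K, CB) = 49.

C[0] = 7C, C[1] = 93, C[2] = 9B, C[3] = 49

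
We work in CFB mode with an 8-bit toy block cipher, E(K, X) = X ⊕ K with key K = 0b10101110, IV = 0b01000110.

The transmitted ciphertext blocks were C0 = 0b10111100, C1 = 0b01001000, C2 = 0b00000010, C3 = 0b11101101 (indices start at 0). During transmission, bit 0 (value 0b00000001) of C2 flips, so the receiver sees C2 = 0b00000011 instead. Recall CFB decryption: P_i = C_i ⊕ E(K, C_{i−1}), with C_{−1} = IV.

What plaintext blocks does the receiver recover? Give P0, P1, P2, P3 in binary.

P0 = 0b01010100, P1 = 0b01011010, P2 = 0b11100101, P3 = 0b01000000

Only C2 changed, to 0b00000011. In CFB, a change in C_i flips the same bit in P_i and garbles P_{i+1}. Decrypting the received ciphertext:
P0: E(K, 0b01000110) = 0b11101000; 0b10111100 ⊕ 0b11101000 = 0b01010100.
P1: E(K, 0b10111100) = 0b00010010; 0b01001000 ⊕ 0b00010010 = 0b01011010.
P2: E(K, 0b01001000) = 0b11100110; 0b00000011 ⊕ 0b11100110 = 0b11100101.
P3: E(K, 0b00000011) = 0b10101101; 0b11101101 ⊕ 0b10101101 = 0b01000000.
Blocks that differ from the original plaintext: P2, P3.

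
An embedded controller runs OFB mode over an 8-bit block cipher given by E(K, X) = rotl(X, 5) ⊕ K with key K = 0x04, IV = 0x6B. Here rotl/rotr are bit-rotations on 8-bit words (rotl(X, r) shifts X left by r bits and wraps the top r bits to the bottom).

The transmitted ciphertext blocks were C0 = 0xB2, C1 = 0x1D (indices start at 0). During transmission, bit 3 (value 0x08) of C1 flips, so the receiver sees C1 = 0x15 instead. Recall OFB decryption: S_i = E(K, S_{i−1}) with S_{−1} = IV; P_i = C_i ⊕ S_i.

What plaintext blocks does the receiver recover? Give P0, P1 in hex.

P0 = 0xDB, P1 = 0x3C

Only C1 changed, to 0x15. In OFB, a change in C_i flips the same bit in P_i only; the keystream is unaffected. Decrypting the received ciphertext:
P0: S = E(K, 0x6B) = 0x69; 0xB2 ⊕ 0x69 = 0xDB.
P1: S = E(K, 0x69) = 0x29; 0x15 ⊕ 0x29 = 0x3C.
Blocks that differ from the original plaintext: P1.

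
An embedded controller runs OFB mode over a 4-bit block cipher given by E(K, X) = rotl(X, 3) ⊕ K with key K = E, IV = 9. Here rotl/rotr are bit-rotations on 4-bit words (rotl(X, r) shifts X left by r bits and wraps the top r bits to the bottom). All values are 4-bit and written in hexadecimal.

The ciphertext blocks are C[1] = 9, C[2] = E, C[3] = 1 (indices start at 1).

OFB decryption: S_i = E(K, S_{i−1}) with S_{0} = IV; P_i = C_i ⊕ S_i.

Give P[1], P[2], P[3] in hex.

P[1] = B, P[2] = 1, P[3] = 0

P[1]: S = E(K, 9) = 2; 9 ⊕ 2 = B.
P[2]: S = E(K, 2) = F; E ⊕ F = 1.
P[3]: S = E(K, F) = 1; 1 ⊕ 1 = 0.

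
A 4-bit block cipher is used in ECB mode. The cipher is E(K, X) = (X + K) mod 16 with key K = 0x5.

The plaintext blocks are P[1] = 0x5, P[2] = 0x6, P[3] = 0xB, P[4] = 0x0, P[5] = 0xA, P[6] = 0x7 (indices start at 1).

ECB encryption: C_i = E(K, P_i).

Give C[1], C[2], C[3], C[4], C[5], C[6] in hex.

C[1]: E(K, 0x5) = 0xA.
C[2]: E(K, 0x6) = 0xB.
C[3]: E(K, 0xB) = 0x0.
C[4]: E(K, 0x0) = 0x5.
C[5]: E(K, 0xA) = 0xF.
C[6]: E(K, 0x7) = 0xC.

C[1] = 0xA, C[2] = 0xB, C[3] = 0x0, C[4] = 0x5, C[5] = 0xF, C[6] = 0xC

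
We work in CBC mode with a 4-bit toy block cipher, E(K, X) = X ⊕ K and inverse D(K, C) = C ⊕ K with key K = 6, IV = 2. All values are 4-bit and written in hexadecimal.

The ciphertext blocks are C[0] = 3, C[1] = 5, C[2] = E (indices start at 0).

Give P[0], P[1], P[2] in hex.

P[0] = 7, P[1] = 0, P[2] = D

CBC decryption: P_i = D(K, C_i) ⊕ C_{i−1}, with C_{−1} = IV.
P[0]: D(K, 3) = 5; 5 ⊕ 2 = 7.
P[1]: D(K, 5) = 3; 3 ⊕ 3 = 0.
P[2]: D(K, E) = 8; 8 ⊕ 5 = D.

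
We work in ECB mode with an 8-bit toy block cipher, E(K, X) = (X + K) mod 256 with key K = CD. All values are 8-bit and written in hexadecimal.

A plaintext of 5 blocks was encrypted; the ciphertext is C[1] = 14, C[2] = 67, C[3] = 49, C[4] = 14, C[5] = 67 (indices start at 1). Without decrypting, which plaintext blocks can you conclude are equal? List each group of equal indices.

ECB encrypts each block independently with the same key, so equal ciphertext blocks imply equal plaintext blocks.
C[1] = C[4] = 14, so P[1] = P[4].
C[2] = C[5] = 67, so P[2] = P[5].

P[1] = P[4]; P[2] = P[5]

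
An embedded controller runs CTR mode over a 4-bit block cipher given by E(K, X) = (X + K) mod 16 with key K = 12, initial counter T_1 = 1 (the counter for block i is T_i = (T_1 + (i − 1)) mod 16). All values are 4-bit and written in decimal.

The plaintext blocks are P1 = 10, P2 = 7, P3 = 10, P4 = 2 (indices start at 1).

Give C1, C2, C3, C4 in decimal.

C1 = 7, C2 = 9, C3 = 5, C4 = 2

CTR encryption: S_i = E(K, T_i) where T_i is the counter for block i; C_i = P_i ⊕ S_i.
C1: T = 1, S = E(K, T) = 13; 10 ⊕ 13 = 7.
C2: T = 2, S = E(K, T) = 14; 7 ⊕ 14 = 9.
C3: T = 3, S = E(K, T) = 15; 10 ⊕ 15 = 5.
C4: T = 4, S = E(K, T) = 0; 2 ⊕ 0 = 2.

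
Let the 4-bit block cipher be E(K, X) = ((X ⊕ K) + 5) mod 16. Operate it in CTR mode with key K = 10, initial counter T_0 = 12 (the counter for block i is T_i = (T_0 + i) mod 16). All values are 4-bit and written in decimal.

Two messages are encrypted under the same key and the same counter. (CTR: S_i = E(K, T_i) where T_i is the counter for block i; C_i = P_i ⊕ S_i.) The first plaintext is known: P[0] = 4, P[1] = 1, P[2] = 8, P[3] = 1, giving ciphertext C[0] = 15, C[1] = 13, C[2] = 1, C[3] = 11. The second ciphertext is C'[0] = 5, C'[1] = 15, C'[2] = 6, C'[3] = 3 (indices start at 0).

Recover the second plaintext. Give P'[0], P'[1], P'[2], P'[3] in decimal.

In CTR with a reused counter, both messages share the same keystream S_i, so C_i ⊕ C'_i = P_i ⊕ P'_i and thus P'_i = P_i ⊕ C_i ⊕ C'_i.
P'[0]: 4 ⊕ 15 ⊕ 5 = 14.
P'[1]: 1 ⊕ 13 ⊕ 15 = 3.
P'[2]: 8 ⊕ 1 ⊕ 6 = 15.
P'[3]: 1 ⊕ 11 ⊕ 3 = 9.

P'[0] = 14, P'[1] = 3, P'[2] = 15, P'[3] = 9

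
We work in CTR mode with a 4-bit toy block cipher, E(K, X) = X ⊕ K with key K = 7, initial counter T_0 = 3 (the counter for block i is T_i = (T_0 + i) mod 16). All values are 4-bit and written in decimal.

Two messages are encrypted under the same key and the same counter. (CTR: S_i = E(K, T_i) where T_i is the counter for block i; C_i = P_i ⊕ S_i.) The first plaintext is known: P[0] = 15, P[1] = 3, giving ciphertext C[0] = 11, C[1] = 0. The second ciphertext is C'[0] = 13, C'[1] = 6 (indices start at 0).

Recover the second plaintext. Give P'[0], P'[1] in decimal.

In CTR with a reused counter, both messages share the same keystream S_i, so C_i ⊕ C'_i = P_i ⊕ P'_i and thus P'_i = P_i ⊕ C_i ⊕ C'_i.
P'[0]: 15 ⊕ 11 ⊕ 13 = 9.
P'[1]: 3 ⊕ 0 ⊕ 6 = 5.

P'[0] = 9, P'[1] = 5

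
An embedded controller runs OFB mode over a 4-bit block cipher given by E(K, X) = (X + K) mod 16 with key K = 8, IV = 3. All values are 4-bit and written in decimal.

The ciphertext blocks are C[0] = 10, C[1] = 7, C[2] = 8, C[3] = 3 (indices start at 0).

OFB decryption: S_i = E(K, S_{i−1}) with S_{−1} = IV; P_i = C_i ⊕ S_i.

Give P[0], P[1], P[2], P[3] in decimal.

P[0]: S = E(K, 3) = 11; 10 ⊕ 11 = 1.
P[1]: S = E(K, 11) = 3; 7 ⊕ 3 = 4.
P[2]: S = E(K, 3) = 11; 8 ⊕ 11 = 3.
P[3]: S = E(K, 11) = 3; 3 ⊕ 3 = 0.

P[0] = 1, P[1] = 4, P[2] = 3, P[3] = 0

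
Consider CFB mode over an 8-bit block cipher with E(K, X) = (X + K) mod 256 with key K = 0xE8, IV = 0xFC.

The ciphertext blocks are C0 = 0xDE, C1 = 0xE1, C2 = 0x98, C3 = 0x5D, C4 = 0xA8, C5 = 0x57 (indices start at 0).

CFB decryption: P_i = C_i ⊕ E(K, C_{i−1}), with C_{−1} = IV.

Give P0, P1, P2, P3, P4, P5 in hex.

P0: E(K, 0xFC) = 0xE4; 0xDE ⊕ 0xE4 = 0x3A.
P1: E(K, 0xDE) = 0xC6; 0xE1 ⊕ 0xC6 = 0x27.
P2: E(K, 0xE1) = 0xC9; 0x98 ⊕ 0xC9 = 0x51.
P3: E(K, 0x98) = 0x80; 0x5D ⊕ 0x80 = 0xDD.
P4: E(K, 0x5D) = 0x45; 0xA8 ⊕ 0x45 = 0xED.
P5: E(K, 0xA8) = 0x90; 0x57 ⊕ 0x90 = 0xC7.

P0 = 0x3A, P1 = 0x27, P2 = 0x51, P3 = 0xDD, P4 = 0xED, P5 = 0xC7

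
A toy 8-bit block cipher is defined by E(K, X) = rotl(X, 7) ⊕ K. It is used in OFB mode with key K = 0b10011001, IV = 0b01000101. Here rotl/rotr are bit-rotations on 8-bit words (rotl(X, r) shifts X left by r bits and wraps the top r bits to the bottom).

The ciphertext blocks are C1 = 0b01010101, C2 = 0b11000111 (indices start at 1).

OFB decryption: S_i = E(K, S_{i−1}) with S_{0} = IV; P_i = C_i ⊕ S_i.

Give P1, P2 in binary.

P1: S = E(K, 0b01000101) = 0b00111011; 0b01010101 ⊕ 0b00111011 = 0b01101110.
P2: S = E(K, 0b00111011) = 0b00000100; 0b11000111 ⊕ 0b00000100 = 0b11000011.

P1 = 0b01101110, P2 = 0b11000011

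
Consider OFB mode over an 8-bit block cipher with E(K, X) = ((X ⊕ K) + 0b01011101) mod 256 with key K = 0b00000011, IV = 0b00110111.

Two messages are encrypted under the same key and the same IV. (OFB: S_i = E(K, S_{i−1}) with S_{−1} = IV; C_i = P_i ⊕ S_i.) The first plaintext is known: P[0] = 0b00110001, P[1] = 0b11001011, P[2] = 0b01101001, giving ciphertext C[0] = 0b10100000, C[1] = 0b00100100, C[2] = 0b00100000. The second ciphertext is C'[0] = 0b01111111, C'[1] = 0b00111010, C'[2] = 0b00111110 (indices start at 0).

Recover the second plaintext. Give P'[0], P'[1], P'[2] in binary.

In OFB with a reused IV, both messages share the same keystream S_i, so C_i ⊕ C'_i = P_i ⊕ P'_i and thus P'_i = P_i ⊕ C_i ⊕ C'_i.
P'[0]: 0b00110001 ⊕ 0b10100000 ⊕ 0b01111111 = 0b11101110.
P'[1]: 0b11001011 ⊕ 0b00100100 ⊕ 0b00111010 = 0b11010101.
P'[2]: 0b01101001 ⊕ 0b00100000 ⊕ 0b00111110 = 0b01110111.

P'[0] = 0b11101110, P'[1] = 0b11010101, P'[2] = 0b01110111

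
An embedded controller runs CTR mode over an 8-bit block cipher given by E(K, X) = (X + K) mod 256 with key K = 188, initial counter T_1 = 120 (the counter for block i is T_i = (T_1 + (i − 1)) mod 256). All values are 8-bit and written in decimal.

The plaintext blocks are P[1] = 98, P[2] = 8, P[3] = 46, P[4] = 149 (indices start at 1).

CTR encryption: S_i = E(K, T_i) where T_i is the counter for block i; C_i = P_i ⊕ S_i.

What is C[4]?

C[4] = 162

C[1]: T = 120, S = E(K, T) = 52; 98 ⊕ 52 = 86.
C[2]: T = 121, S = E(K, T) = 53; 8 ⊕ 53 = 61.
C[3]: T = 122, S = E(K, T) = 54; 46 ⊕ 54 = 24.
C[4]: T = 123, S = E(K, T) = 55; 149 ⊕ 55 = 162.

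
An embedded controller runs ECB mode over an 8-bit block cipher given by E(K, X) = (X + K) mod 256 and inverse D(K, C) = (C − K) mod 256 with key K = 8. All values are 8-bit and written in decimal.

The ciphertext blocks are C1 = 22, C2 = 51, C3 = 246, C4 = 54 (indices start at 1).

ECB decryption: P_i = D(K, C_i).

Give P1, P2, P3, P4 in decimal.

P1: D(K, 22) = 14.
P2: D(K, 51) = 43.
P3: D(K, 246) = 238.
P4: D(K, 54) = 46.

P1 = 14, P2 = 43, P3 = 238, P4 = 46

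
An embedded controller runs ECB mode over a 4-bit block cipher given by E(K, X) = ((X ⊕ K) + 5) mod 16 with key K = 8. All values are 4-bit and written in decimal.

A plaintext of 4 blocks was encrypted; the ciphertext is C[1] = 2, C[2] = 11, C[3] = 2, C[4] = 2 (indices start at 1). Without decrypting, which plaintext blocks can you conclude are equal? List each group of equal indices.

ECB encrypts each block independently with the same key, so equal ciphertext blocks imply equal plaintext blocks.
C[1] = C[3] = C[4] = 2, so P[1] = P[3] = P[4].

P[1] = P[3] = P[4]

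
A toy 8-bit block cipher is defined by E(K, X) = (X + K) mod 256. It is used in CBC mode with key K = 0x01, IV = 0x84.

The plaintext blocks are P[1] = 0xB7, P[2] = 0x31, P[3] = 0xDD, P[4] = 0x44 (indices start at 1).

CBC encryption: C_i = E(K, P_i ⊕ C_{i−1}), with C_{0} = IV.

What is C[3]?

C[1]: P[1] ⊕ 0x84 = 0x33; E(K, 0x33) = 0x34.
C[2]: P[2] ⊕ 0x34 = 0x05; E(K, 0x05) = 0x06.
C[3]: P[3] ⊕ 0x06 = 0xDB; E(K, 0xDB) = 0xDC.

C[3] = 0xDC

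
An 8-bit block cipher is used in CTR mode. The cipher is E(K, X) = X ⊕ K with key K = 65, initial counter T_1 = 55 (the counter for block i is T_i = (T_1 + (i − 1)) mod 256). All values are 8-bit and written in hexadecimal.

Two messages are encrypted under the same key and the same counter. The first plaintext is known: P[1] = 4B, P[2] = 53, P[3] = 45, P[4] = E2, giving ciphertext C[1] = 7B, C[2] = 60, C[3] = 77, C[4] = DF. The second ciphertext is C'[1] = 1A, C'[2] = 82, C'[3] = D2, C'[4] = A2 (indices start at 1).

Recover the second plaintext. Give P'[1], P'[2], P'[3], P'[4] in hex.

P'[1] = 2A, P'[2] = B1, P'[3] = E0, P'[4] = 9F

In CTR with a reused counter, both messages share the same keystream S_i, so C_i ⊕ C'_i = P_i ⊕ P'_i and thus P'_i = P_i ⊕ C_i ⊕ C'_i.
P'[1]: 4B ⊕ 7B ⊕ 1A = 2A.
P'[2]: 53 ⊕ 60 ⊕ 82 = B1.
P'[3]: 45 ⊕ 77 ⊕ D2 = E0.
P'[4]: E2 ⊕ DF ⊕ A2 = 9F.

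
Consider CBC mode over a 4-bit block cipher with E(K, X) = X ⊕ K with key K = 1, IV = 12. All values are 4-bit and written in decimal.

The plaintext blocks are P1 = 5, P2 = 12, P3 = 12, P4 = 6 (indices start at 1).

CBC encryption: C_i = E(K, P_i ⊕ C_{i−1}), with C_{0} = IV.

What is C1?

C1: P1 ⊕ 12 = 9; E(K, 9) = 8.

C1 = 8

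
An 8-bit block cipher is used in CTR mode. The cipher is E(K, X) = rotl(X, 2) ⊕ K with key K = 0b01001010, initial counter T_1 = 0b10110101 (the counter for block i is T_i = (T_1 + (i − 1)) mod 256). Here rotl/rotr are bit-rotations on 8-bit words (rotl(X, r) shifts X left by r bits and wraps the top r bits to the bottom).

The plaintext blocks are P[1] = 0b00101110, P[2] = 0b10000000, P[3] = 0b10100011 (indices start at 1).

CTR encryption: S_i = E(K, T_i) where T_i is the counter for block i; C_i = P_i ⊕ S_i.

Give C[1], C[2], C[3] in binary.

C[1]: T = 0b10110101, S = E(K, T) = 0b10011100; 0b00101110 ⊕ 0b10011100 = 0b10110010.
C[2]: T = 0b10110110, S = E(K, T) = 0b10010000; 0b10000000 ⊕ 0b10010000 = 0b00010000.
C[3]: T = 0b10110111, S = E(K, T) = 0b10010100; 0b10100011 ⊕ 0b10010100 = 0b00110111.

C[1] = 0b10110010, C[2] = 0b00010000, C[3] = 0b00110111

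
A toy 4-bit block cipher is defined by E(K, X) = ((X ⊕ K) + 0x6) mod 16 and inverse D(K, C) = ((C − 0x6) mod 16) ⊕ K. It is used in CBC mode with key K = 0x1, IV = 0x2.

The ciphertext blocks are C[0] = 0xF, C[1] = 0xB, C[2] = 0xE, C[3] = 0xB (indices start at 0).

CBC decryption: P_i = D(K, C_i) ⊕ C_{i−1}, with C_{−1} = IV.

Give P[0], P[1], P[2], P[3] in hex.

P[0] = 0xA, P[1] = 0xB, P[2] = 0x2, P[3] = 0xA

P[0]: D(K, 0xF) = 0x8; 0x8 ⊕ 0x2 = 0xA.
P[1]: D(K, 0xB) = 0x4; 0x4 ⊕ 0xF = 0xB.
P[2]: D(K, 0xE) = 0x9; 0x9 ⊕ 0xB = 0x2.
P[3]: D(K, 0xB) = 0x4; 0x4 ⊕ 0xE = 0xA.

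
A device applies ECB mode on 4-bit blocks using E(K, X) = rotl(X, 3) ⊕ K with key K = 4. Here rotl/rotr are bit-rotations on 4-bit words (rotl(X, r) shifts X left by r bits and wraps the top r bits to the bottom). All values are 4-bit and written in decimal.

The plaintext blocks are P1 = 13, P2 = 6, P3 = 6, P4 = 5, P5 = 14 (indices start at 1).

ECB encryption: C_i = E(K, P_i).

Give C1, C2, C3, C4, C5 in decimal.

C1 = 10, C2 = 7, C3 = 7, C4 = 14, C5 = 3

C1: E(K, 13) = 10.
C2: E(K, 6) = 7.
C3: E(K, 6) = 7.
C4: E(K, 5) = 14.
C5: E(K, 14) = 3.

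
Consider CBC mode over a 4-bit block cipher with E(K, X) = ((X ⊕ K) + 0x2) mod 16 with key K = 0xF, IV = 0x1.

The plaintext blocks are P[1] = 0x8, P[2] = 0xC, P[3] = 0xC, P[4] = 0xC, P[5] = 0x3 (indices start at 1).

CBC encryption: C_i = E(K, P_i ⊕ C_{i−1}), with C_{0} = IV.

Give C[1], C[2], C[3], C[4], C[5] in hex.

C[1]: P[1] ⊕ 0x1 = 0x9; E(K, 0x9) = 0x8.
C[2]: P[2] ⊕ 0x8 = 0x4; E(K, 0x4) = 0xD.
C[3]: P[3] ⊕ 0xD = 0x1; E(K, 0x1) = 0x0.
C[4]: P[4] ⊕ 0x0 = 0xC; E(K, 0xC) = 0x5.
C[5]: P[5] ⊕ 0x5 = 0x6; E(K, 0x6) = 0xB.

C[1] = 0x8, C[2] = 0xD, C[3] = 0x0, C[4] = 0x5, C[5] = 0xB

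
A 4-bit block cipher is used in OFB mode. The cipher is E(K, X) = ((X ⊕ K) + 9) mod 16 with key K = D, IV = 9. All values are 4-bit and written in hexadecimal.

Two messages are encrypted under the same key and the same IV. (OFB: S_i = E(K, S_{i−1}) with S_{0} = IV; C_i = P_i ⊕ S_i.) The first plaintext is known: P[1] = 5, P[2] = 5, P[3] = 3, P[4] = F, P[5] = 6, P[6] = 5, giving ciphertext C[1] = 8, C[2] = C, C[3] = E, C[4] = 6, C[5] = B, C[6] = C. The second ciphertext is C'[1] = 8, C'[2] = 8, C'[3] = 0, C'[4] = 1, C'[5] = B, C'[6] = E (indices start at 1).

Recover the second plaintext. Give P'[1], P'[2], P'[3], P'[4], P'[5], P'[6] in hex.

In OFB with a reused IV, both messages share the same keystream S_i, so C_i ⊕ C'_i = P_i ⊕ P'_i and thus P'_i = P_i ⊕ C_i ⊕ C'_i.
P'[1]: 5 ⊕ 8 ⊕ 8 = 5.
P'[2]: 5 ⊕ C ⊕ 8 = 1.
P'[3]: 3 ⊕ E ⊕ 0 = D.
P'[4]: F ⊕ 6 ⊕ 1 = 8.
P'[5]: 6 ⊕ B ⊕ B = 6.
P'[6]: 5 ⊕ C ⊕ E = 7.

P'[1] = 5, P'[2] = 1, P'[3] = D, P'[4] = 8, P'[5] = 6, P'[6] = 7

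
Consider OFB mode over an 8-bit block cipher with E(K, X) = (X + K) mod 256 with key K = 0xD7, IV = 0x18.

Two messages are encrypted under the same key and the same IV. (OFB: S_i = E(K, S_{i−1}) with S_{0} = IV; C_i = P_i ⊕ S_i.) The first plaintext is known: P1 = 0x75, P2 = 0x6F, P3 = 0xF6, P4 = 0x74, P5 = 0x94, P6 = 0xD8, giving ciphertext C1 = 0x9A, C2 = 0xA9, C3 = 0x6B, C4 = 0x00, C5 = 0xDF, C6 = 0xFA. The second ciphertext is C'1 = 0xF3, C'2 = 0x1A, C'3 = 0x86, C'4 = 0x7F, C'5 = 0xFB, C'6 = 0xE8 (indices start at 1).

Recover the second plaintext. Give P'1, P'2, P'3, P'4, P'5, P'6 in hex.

In OFB with a reused IV, both messages share the same keystream S_i, so C_i ⊕ C'_i = P_i ⊕ P'_i and thus P'_i = P_i ⊕ C_i ⊕ C'_i.
P'1: 0x75 ⊕ 0x9A ⊕ 0xF3 = 0x1C.
P'2: 0x6F ⊕ 0xA9 ⊕ 0x1A = 0xDC.
P'3: 0xF6 ⊕ 0x6B ⊕ 0x86 = 0x1B.
P'4: 0x74 ⊕ 0x00 ⊕ 0x7F = 0x0B.
P'5: 0x94 ⊕ 0xDF ⊕ 0xFB = 0xB0.
P'6: 0xD8 ⊕ 0xFA ⊕ 0xE8 = 0xCA.

P'1 = 0x1C, P'2 = 0xDC, P'3 = 0x1B, P'4 = 0x0B, P'5 = 0xB0, P'6 = 0xCA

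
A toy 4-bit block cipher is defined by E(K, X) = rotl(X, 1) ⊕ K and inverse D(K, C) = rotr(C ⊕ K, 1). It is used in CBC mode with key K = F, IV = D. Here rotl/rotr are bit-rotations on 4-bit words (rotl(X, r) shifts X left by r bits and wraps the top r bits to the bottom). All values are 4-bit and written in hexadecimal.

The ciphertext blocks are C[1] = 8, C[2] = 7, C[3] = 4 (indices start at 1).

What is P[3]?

P[3] = A

CBC decryption: P_i = D(K, C_i) ⊕ C_{i−1}, with C_{0} = IV.
P[3]: D(K, 4) = D; D ⊕ 7 = A.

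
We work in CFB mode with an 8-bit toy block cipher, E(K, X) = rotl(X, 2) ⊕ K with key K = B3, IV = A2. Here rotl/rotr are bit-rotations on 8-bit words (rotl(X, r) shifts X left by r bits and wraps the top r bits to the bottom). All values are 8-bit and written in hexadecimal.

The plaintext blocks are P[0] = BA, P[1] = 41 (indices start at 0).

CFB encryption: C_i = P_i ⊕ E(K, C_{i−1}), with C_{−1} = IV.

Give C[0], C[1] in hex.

C[0] = 83, C[1] = FC

C[0]: E(K, A2) = 39; BA ⊕ 39 = 83.
C[1]: E(K, 83) = BD; 41 ⊕ BD = FC.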